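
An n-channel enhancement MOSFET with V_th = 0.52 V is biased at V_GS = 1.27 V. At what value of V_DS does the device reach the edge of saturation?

The boundary between triode and saturation is V_DS = V_GS − V_th = V_ov.
V_ov = 1.27 − 0.52 = 0.75 V.

V_DS,sat = 0.750 V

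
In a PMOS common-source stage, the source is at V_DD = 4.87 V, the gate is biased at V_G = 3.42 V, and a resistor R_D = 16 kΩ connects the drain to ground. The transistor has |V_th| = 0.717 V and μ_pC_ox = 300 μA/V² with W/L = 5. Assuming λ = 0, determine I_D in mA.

I_D = 0.284 mA

V_SG = V_DD − V_G = 4.87 − 3.42 = 1.45 V, so V_ov = 1.45 − 0.717 = 0.733 V.
k_p = μ_pC_ox · (W/L) = 1.5 mA/V².
Assume saturation: I_D = ½ k_p V_ov² = 0.5 × 1.5 × 0.733² = 0.403 mA, giving V_SD = V_DD − I_D R_D = 4.87 − 0.403 × 16 = -1.58 V.
But -1.58 V < V_ov = 0.733 V, so the device is actually in triode.
In triode I_D = k_p[V_ov V_SD − ½ V_SD²] and I_D = (V_DD − V_SD)/R_D. Equating: 12 V_SD² − 18.59 V_SD + 4.87 = 0, giving V_SD = 0.334 V (the root below V_ov).
I_D = (4.87 − 0.334) / 16 = 0.284 mA.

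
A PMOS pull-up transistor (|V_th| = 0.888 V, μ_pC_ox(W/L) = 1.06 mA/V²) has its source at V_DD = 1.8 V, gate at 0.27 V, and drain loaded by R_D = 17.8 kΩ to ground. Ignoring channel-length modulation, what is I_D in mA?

V_SG = V_DD − V_G = 1.8 − 0.27 = 1.53 V, so V_ov = 1.53 − 0.888 = 0.642 V.
Assume saturation: I_D = ½ k_p V_ov² = 0.5 × 1.06 × 0.642² = 0.218 mA, giving V_SD = V_DD − I_D R_D = 1.8 − 0.218 × 17.8 = -2.09 V.
But -2.09 V < V_ov = 0.642 V, so the device is actually in triode.
In triode I_D = k_p[V_ov V_SD − ½ V_SD²] and I_D = (V_DD − V_SD)/R_D. Equating: 9.43 V_SD² − 13.11 V_SD + 1.8 = 0, giving V_SD = 0.154 V (the root below V_ov).
I_D = (1.8 − 0.154) / 17.8 = 0.0924 mA.

I_D = 0.0924 mA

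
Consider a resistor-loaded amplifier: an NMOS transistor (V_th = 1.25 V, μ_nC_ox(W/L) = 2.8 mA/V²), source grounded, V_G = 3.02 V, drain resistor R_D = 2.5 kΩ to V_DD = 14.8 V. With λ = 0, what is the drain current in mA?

V_GS = V_G = 3.02 V, so V_ov = 3.02 − 1.25 = 1.77 V.
Assume saturation: I_D = ½ k_n V_ov² = 0.5 × 2.8 × 1.77² = 4.39 mA, giving V_DS = V_DD − I_D R_D = 14.8 − 4.39 × 2.5 = 3.83 V.
V_DS = 3.83 V ≥ V_ov = 1.77 V, confirming saturation.

I_D = 4.39 mA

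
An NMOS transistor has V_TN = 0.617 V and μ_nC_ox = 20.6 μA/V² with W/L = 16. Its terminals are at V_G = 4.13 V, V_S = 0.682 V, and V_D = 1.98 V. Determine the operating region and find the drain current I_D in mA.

V_GS = V_G − V_S = 4.13 − 0.682 = 3.45 V; V_DS = V_D − V_S = 1.98 − 0.682 = 1.3 V.
k_n = μ_nC_ox · (W/L) = 0.3296 mA/V².
V_ov = V_GS − V_TN = 3.45 − 0.617 = 2.83 V.
Since V_DS = 1.3 V < V_ov = 2.83 V, the device is in the triode region.
I_D = k_n [V_ov · V_DS − ½ V_DS²] = 0.3296 × [2.83 × 1.3 − 0.5 × 1.3²] = 0.934 mA.

Triode; I_D = 0.934 mA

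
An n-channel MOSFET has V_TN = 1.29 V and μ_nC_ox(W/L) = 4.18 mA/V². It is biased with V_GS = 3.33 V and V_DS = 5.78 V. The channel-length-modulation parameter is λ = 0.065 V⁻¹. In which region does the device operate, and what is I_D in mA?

V_ov = V_GS − V_TN = 3.33 − 1.29 = 2.04 V.
Since V_DS = 5.78 V ≥ V_ov = 2.04 V, the device is in saturation.
I_D = ½ k_n V_ov² (1 + λ V_DS) = 0.5 × 4.18 × 2.04² × (1 + 0.065 × 5.78) = 12 mA.

Saturation; I_D = 12.0 mA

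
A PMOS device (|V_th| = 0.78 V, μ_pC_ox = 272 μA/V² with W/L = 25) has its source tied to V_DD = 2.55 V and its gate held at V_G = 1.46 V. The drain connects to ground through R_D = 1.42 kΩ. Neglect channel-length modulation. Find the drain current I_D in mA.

I_D = 0.327 mA

V_SG = V_DD − V_G = 2.55 − 1.46 = 1.09 V, so V_ov = 1.09 − 0.78 = 0.31 V.
k_p = μ_pC_ox · (W/L) = 6.8 mA/V².
Assume saturation: I_D = ½ k_p V_ov² = 0.5 × 6.8 × 0.31² = 0.327 mA, giving V_SD = V_DD − I_D R_D = 2.55 − 0.327 × 1.42 = 2.09 V.
V_SD = 2.09 V ≥ V_ov = 0.31 V, confirming saturation.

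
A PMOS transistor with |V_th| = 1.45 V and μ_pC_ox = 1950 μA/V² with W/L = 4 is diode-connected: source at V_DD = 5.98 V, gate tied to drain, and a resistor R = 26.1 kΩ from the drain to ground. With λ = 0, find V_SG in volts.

V_SG = 1.66 V

With gate tied to drain, V_SG = V_SD ≥ V_SG − |V_th|, so the device is in saturation.
k_p = μ_pC_ox · (W/L) = 7.8 mA/V².
KCL at the drain: ½ k_p (V_SG − |V_th|)² = (V_DD − V_SG)/R.
Let x = V_SG − 1.45. Then 102 x² + x − 4.53 = 0, giving x = 0.206 V (positive root), so V_SG = 1.66 V.
I_D = (V_DD − V_SG)/R = (5.98 − 1.66) / 26.1 = 0.166 mA.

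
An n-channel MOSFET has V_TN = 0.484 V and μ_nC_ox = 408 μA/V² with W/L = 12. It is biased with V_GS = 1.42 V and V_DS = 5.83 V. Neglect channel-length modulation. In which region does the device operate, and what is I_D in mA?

k_n = μ_nC_ox · (W/L) = 4.896 mA/V².
V_ov = V_GS − V_TN = 1.42 − 0.484 = 0.936 V.
Since V_DS = 5.83 V ≥ V_ov = 0.936 V, the device is in saturation.
I_D = ½ k_n V_ov² = 0.5 × 4.896 × 0.936² = 2.14 mA.

Saturation; I_D = 2.14 mA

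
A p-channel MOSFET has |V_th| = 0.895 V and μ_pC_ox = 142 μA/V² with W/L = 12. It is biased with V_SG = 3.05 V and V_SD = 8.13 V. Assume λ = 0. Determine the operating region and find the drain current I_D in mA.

Saturation; I_D = 3.96 mA

k_p = μ_pC_ox · (W/L) = 1.704 mA/V².
V_ov = V_SG − |V_th| = 3.05 − 0.895 = 2.15 V.
Since V_SD = 8.13 V ≥ V_ov = 2.15 V, the device is in saturation.
I_D = ½ k_p V_ov² = 0.5 × 1.704 × 2.15² = 3.96 mA.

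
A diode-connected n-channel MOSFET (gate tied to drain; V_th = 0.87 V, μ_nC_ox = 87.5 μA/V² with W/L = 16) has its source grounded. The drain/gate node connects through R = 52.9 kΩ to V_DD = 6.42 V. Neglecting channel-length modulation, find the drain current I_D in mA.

I_D = 0.0978 mA

With gate tied to drain, V_GS = V_DS ≥ V_GS − V_th, so the device is in saturation.
k_n = μ_nC_ox · (W/L) = 1.4 mA/V².
KCL at the drain: ½ k_n (V_GS − V_th)² = (V_DD − V_GS)/R.
Let x = V_GS − 0.87. Then 37 x² + x − 5.55 = 0, giving x = 0.374 V (positive root), so V_GS = 1.24 V.
I_D = (V_DD − V_GS)/R = (6.42 − 1.24) / 52.9 = 0.0978 mA.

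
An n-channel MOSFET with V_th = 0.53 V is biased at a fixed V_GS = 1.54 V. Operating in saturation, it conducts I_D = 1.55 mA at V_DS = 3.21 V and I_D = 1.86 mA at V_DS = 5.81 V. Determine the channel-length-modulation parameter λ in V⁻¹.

λ = 0.102 V⁻¹

With V_GS fixed, I_D ∝ (1 + λ V_DS) in saturation, so I_D2/I_D1 = (1 + λ V_DS2)/(1 + λ V_DS1).
1.86/1.55 = 1.2 = (1 + 5.81 λ)/(1 + 3.21 λ).
Solving: λ (I_D1 V_DS2 − I_D2 V_DS1) = I_D2 − I_D1, so λ = (1.86 − 1.55) / (1.55 × 5.81 − 1.86 × 3.21) = 0.31 / 3.03 = 0.102 V⁻¹.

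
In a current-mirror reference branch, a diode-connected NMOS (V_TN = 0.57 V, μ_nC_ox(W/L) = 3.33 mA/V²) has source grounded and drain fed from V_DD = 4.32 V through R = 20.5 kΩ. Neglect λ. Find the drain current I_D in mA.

I_D = 0.167 mA

With gate tied to drain, V_GS = V_DS ≥ V_GS − V_TN, so the device is in saturation.
KCL at the drain: ½ k_n (V_GS − V_TN)² = (V_DD − V_GS)/R.
Let x = V_GS − 0.57. Then 34.1 x² + x − 3.75 = 0, giving x = 0.317 V (positive root), so V_GS = 0.887 V.
I_D = (V_DD − V_GS)/R = (4.32 − 0.887) / 20.5 = 0.167 mA.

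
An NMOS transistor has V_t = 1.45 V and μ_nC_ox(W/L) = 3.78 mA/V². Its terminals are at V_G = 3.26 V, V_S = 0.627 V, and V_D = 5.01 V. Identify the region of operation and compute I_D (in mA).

V_GS = V_G − V_S = 3.26 − 0.627 = 2.63 V; V_DS = V_D − V_S = 5.01 − 0.627 = 4.38 V.
V_ov = V_GS − V_t = 2.63 − 1.45 = 1.18 V.
Since V_DS = 4.38 V ≥ V_ov = 1.18 V, the device is in saturation.
I_D = ½ k_n V_ov² = 0.5 × 3.78 × 1.18² = 2.65 mA.

Saturation; I_D = 2.65 mA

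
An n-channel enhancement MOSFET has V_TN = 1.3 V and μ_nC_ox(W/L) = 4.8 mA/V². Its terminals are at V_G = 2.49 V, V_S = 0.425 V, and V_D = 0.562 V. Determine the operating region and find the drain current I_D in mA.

Triode; I_D = 0.458 mA

V_GS = V_G − V_S = 2.49 − 0.425 = 2.07 V; V_DS = V_D − V_S = 0.562 − 0.425 = 0.137 V.
V_ov = V_GS − V_TN = 2.07 − 1.3 = 0.765 V.
Since V_DS = 0.137 V < V_ov = 0.765 V, the device is in the triode region.
I_D = k_n [V_ov · V_DS − ½ V_DS²] = 4.8 × [0.765 × 0.137 − 0.5 × 0.137²] = 0.458 mA.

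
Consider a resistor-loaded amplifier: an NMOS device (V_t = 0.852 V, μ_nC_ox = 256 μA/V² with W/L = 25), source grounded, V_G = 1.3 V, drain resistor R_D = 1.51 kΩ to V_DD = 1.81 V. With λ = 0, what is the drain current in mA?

I_D = 0.642 mA

V_GS = V_G = 1.3 V, so V_ov = 1.3 − 0.852 = 0.448 V.
k_n = μ_nC_ox · (W/L) = 6.4 mA/V².
Assume saturation: I_D = ½ k_n V_ov² = 0.5 × 6.4 × 0.448² = 0.642 mA, giving V_DS = V_DD − I_D R_D = 1.81 − 0.642 × 1.51 = 0.84 V.
V_DS = 0.84 V ≥ V_ov = 0.448 V, confirming saturation.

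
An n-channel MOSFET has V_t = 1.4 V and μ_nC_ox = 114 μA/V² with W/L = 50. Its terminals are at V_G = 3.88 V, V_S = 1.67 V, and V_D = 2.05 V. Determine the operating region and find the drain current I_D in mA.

V_GS = V_G − V_S = 3.88 − 1.67 = 2.21 V; V_DS = V_D − V_S = 2.05 − 1.67 = 0.38 V.
k_n = μ_nC_ox · (W/L) = 5.7 mA/V².
V_ov = V_GS − V_t = 2.21 − 1.4 = 0.81 V.
Since V_DS = 0.38 V < V_ov = 0.81 V, the device is in the triode region.
I_D = k_n [V_ov · V_DS − ½ V_DS²] = 5.7 × [0.81 × 0.38 − 0.5 × 0.38²] = 1.34 mA.

Triode; I_D = 1.34 mA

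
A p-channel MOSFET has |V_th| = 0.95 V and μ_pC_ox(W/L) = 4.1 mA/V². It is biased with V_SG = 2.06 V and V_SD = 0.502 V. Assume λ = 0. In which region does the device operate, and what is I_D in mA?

V_ov = V_SG − |V_th| = 2.06 − 0.95 = 1.11 V.
Since V_SD = 0.502 V < V_ov = 1.11 V, the device is in the triode region.
I_D = k_p [V_ov · V_SD − ½ V_SD²] = 4.1 × [1.11 × 0.502 − 0.5 × 0.502²] = 1.77 mA.

Triode; I_D = 1.77 mA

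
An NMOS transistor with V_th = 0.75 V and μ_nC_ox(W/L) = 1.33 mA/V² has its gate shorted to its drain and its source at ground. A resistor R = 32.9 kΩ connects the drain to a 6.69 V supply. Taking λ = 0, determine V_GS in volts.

With gate tied to drain, V_GS = V_DS ≥ V_GS − V_th, so the device is in saturation.
KCL at the drain: ½ k_n (V_GS − V_th)² = (V_DD − V_GS)/R.
Let x = V_GS − 0.75. Then 21.9 x² + x − 5.94 = 0, giving x = 0.499 V (positive root), so V_GS = 1.25 V.
I_D = (V_DD − V_GS)/R = (6.69 − 1.25) / 32.9 = 0.165 mA.

V_GS = 1.25 V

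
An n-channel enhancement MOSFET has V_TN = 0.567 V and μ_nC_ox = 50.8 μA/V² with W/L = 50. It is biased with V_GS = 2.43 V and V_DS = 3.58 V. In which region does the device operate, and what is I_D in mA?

Saturation; I_D = 4.41 mA

k_n = μ_nC_ox · (W/L) = 2.54 mA/V².
V_ov = V_GS − V_TN = 2.43 − 0.567 = 1.86 V.
Since V_DS = 3.58 V ≥ V_ov = 1.86 V, the device is in saturation.
I_D = ½ k_n V_ov² = 0.5 × 2.54 × 1.86² = 4.41 mA.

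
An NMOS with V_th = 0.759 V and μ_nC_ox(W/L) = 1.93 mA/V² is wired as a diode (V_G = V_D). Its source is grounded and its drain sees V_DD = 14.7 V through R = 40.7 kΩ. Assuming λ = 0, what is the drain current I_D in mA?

With gate tied to drain, V_GS = V_DS ≥ V_GS − V_th, so the device is in saturation.
KCL at the drain: ½ k_n (V_GS − V_th)² = (V_DD − V_GS)/R.
Let x = V_GS − 0.759. Then 39.3 x² + x − 13.94 = 0, giving x = 0.583 V (positive root), so V_GS = 1.34 V.
I_D = (V_DD − V_GS)/R = (14.7 − 1.34) / 40.7 = 0.328 mA.

I_D = 0.328 mA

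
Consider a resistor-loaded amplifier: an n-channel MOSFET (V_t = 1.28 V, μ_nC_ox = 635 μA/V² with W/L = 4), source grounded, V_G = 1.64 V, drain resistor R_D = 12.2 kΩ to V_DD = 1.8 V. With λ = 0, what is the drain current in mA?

V_GS = V_G = 1.64 V, so V_ov = 1.64 − 1.28 = 0.36 V.
k_n = μ_nC_ox · (W/L) = 2.54 mA/V².
Assume saturation: I_D = ½ k_n V_ov² = 0.5 × 2.54 × 0.36² = 0.165 mA, giving V_DS = V_DD − I_D R_D = 1.8 − 0.165 × 12.2 = -0.208 V.
But -0.208 V < V_ov = 0.36 V, so the device is actually in triode.
In triode I_D = k_n[V_ov V_DS − ½ V_DS²] and I_D = (V_DD − V_DS)/R_D. Equating: 15.5 V_DS² − 12.16 V_DS + 1.8 = 0, giving V_DS = 0.198 V (the root below V_ov).
I_D = (1.8 − 0.198) / 12.2 = 0.131 mA.

I_D = 0.131 mA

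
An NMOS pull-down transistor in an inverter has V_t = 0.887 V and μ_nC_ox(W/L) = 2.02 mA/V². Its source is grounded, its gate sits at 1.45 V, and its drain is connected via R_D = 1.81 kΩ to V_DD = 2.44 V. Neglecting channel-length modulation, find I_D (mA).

V_GS = V_G = 1.45 V, so V_ov = 1.45 − 0.887 = 0.563 V.
Assume saturation: I_D = ½ k_n V_ov² = 0.5 × 2.02 × 0.563² = 0.32 mA, giving V_DS = V_DD − I_D R_D = 2.44 − 0.32 × 1.81 = 1.86 V.
V_DS = 1.86 V ≥ V_ov = 0.563 V, confirming saturation.

I_D = 0.320 mA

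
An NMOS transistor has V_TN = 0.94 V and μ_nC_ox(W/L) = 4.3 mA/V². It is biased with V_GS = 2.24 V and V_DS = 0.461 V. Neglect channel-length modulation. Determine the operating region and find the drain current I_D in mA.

V_ov = V_GS − V_TN = 2.24 − 0.94 = 1.3 V.
Since V_DS = 0.461 V < V_ov = 1.3 V, the device is in the triode region.
I_D = k_n [V_ov · V_DS − ½ V_DS²] = 4.3 × [1.3 × 0.461 − 0.5 × 0.461²] = 2.12 mA.

Triode; I_D = 2.12 mA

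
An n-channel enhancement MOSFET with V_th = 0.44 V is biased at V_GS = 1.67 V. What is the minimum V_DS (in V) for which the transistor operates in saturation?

V_DS,sat = 1.23 V

The boundary between triode and saturation is V_DS = V_GS − V_th = V_ov.
V_ov = 1.67 − 0.44 = 1.23 V.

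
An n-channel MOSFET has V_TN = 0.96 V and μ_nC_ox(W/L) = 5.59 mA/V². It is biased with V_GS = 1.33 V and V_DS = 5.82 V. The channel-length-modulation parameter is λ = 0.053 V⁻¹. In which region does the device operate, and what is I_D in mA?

V_ov = V_GS − V_TN = 1.33 − 0.96 = 0.37 V.
Since V_DS = 5.82 V ≥ V_ov = 0.37 V, the device is in saturation.
I_D = ½ k_n V_ov² (1 + λ V_DS) = 0.5 × 5.59 × 0.37² × (1 + 0.053 × 5.82) = 0.501 mA.

Saturation; I_D = 0.501 mA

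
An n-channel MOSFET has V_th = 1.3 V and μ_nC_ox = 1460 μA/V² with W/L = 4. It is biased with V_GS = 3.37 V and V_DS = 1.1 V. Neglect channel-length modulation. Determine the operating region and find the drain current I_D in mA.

Triode; I_D = 9.76 mA

k_n = μ_nC_ox · (W/L) = 5.84 mA/V².
V_ov = V_GS − V_th = 3.37 − 1.3 = 2.07 V.
Since V_DS = 1.1 V < V_ov = 2.07 V, the device is in the triode region.
I_D = k_n [V_ov · V_DS − ½ V_DS²] = 5.84 × [2.07 × 1.1 − 0.5 × 1.1²] = 9.76 mA.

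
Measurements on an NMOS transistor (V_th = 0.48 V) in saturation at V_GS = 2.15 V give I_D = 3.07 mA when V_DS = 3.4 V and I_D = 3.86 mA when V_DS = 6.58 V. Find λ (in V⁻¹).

λ = 0.112 V⁻¹

With V_GS fixed, I_D ∝ (1 + λ V_DS) in saturation, so I_D2/I_D1 = (1 + λ V_DS2)/(1 + λ V_DS1).
3.86/3.07 = 1.257 = (1 + 6.58 λ)/(1 + 3.4 λ).
Solving: λ (I_D1 V_DS2 − I_D2 V_DS1) = I_D2 − I_D1, so λ = (3.86 − 3.07) / (3.07 × 6.58 − 3.86 × 3.4) = 0.79 / 7.08 = 0.112 V⁻¹.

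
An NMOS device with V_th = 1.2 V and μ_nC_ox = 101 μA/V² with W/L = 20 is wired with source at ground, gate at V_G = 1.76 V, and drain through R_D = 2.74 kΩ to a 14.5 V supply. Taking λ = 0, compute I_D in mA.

I_D = 0.317 mA

V_GS = V_G = 1.76 V, so V_ov = 1.76 − 1.2 = 0.56 V.
k_n = μ_nC_ox · (W/L) = 2.02 mA/V².
Assume saturation: I_D = ½ k_n V_ov² = 0.5 × 2.02 × 0.56² = 0.317 mA, giving V_DS = V_DD − I_D R_D = 14.5 − 0.317 × 2.74 = 13.6 V.
V_DS = 13.6 V ≥ V_ov = 0.56 V, confirming saturation.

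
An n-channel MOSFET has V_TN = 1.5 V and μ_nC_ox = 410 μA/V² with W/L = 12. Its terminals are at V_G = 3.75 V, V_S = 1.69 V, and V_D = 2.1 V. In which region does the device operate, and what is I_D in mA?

Triode; I_D = 0.716 mA

V_GS = V_G − V_S = 3.75 − 1.69 = 2.06 V; V_DS = V_D − V_S = 2.1 − 1.69 = 0.41 V.
k_n = μ_nC_ox · (W/L) = 4.92 mA/V².
V_ov = V_GS − V_TN = 2.06 − 1.5 = 0.56 V.
Since V_DS = 0.41 V < V_ov = 0.56 V, the device is in the triode region.
I_D = k_n [V_ov · V_DS − ½ V_DS²] = 4.92 × [0.56 × 0.41 − 0.5 × 0.41²] = 0.716 mA.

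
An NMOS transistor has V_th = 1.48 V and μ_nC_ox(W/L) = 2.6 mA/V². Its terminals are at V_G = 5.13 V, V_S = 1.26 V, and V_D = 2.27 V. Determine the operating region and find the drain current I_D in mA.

Triode; I_D = 4.95 mA

V_GS = V_G − V_S = 5.13 − 1.26 = 3.87 V; V_DS = V_D − V_S = 2.27 − 1.26 = 1.01 V.
V_ov = V_GS − V_th = 3.87 − 1.48 = 2.39 V.
Since V_DS = 1.01 V < V_ov = 2.39 V, the device is in the triode region.
I_D = k_n [V_ov · V_DS − ½ V_DS²] = 2.6 × [2.39 × 1.01 − 0.5 × 1.01²] = 4.95 mA.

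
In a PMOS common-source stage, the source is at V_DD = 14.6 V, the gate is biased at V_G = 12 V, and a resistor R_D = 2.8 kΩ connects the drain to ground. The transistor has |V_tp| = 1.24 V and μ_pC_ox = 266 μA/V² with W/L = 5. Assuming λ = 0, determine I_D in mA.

V_SG = V_DD − V_G = 14.6 − 12 = 2.6 V, so V_ov = 2.6 − 1.24 = 1.36 V.
k_p = μ_pC_ox · (W/L) = 1.33 mA/V².
Assume saturation: I_D = ½ k_p V_ov² = 0.5 × 1.33 × 1.36² = 1.23 mA, giving V_SD = V_DD − I_D R_D = 14.6 − 1.23 × 2.8 = 11.2 V.
V_SD = 11.2 V ≥ V_ov = 1.36 V, confirming saturation.

I_D = 1.23 mA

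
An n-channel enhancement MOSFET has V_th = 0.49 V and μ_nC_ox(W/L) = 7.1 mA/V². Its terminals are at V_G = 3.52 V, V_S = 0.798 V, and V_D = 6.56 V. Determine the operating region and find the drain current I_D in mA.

V_GS = V_G − V_S = 3.52 − 0.798 = 2.72 V; V_DS = V_D − V_S = 6.56 − 0.798 = 5.76 V.
V_ov = V_GS − V_th = 2.72 − 0.49 = 2.23 V.
Since V_DS = 5.76 V ≥ V_ov = 2.23 V, the device is in saturation.
I_D = ½ k_n V_ov² = 0.5 × 7.1 × 2.23² = 17.7 mA.

Saturation; I_D = 17.7 mA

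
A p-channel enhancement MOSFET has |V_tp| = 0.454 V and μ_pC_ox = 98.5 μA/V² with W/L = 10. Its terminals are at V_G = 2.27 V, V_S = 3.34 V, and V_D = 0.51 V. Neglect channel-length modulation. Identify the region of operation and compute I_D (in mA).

V_SG = V_S − V_G = 3.34 − 2.27 = 1.07 V; V_SD = V_S − V_D = 3.34 − 0.51 = 2.83 V.
k_p = μ_pC_ox · (W/L) = 0.985 mA/V².
V_ov = V_SG − |V_tp| = 1.07 − 0.454 = 0.616 V.
Since V_SD = 2.83 V ≥ V_ov = 0.616 V, the device is in saturation.
I_D = ½ k_p V_ov² = 0.5 × 0.985 × 0.616² = 0.187 mA.

Saturation; I_D = 0.187 mA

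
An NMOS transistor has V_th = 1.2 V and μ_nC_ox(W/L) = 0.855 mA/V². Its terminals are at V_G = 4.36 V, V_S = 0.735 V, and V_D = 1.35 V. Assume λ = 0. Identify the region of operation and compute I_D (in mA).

V_GS = V_G − V_S = 4.36 − 0.735 = 3.63 V; V_DS = V_D − V_S = 1.35 − 0.735 = 0.615 V.
V_ov = V_GS − V_th = 3.63 − 1.2 = 2.43 V.
Since V_DS = 0.615 V < V_ov = 2.43 V, the device is in the triode region.
I_D = k_n [V_ov · V_DS − ½ V_DS²] = 0.855 × [2.43 × 0.615 − 0.5 × 0.615²] = 1.11 mA.

Triode; I_D = 1.11 mA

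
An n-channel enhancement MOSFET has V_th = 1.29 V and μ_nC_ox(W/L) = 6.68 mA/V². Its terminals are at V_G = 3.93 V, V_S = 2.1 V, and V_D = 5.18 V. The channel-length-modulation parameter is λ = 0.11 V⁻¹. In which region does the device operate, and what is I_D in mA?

Saturation; I_D = 1.30 mA

V_GS = V_G − V_S = 3.93 − 2.1 = 1.83 V; V_DS = V_D − V_S = 5.18 − 2.1 = 3.08 V.
V_ov = V_GS − V_th = 1.83 − 1.29 = 0.54 V.
Since V_DS = 3.08 V ≥ V_ov = 0.54 V, the device is in saturation.
I_D = ½ k_n V_ov² (1 + λ V_DS) = 0.5 × 6.68 × 0.54² × (1 + 0.11 × 3.08) = 1.3 mA.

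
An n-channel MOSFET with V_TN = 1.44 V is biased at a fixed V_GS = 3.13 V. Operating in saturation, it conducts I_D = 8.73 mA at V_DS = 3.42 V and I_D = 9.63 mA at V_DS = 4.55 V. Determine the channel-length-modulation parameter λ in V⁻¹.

λ = 0.133 V⁻¹

With V_GS fixed, I_D ∝ (1 + λ V_DS) in saturation, so I_D2/I_D1 = (1 + λ V_DS2)/(1 + λ V_DS1).
9.63/8.73 = 1.103 = (1 + 4.55 λ)/(1 + 3.42 λ).
Solving: λ (I_D1 V_DS2 − I_D2 V_DS1) = I_D2 − I_D1, so λ = (9.63 − 8.73) / (8.73 × 4.55 − 9.63 × 3.42) = 0.9 / 6.79 = 0.133 V⁻¹.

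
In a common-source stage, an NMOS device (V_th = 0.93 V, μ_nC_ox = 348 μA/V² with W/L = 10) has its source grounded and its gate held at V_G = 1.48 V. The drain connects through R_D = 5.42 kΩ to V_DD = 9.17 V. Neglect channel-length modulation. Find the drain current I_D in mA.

I_D = 0.526 mA

V_GS = V_G = 1.48 V, so V_ov = 1.48 − 0.93 = 0.55 V.
k_n = μ_nC_ox · (W/L) = 3.48 mA/V².
Assume saturation: I_D = ½ k_n V_ov² = 0.5 × 3.48 × 0.55² = 0.526 mA, giving V_DS = V_DD − I_D R_D = 9.17 − 0.526 × 5.42 = 6.32 V.
V_DS = 6.32 V ≥ V_ov = 0.55 V, confirming saturation.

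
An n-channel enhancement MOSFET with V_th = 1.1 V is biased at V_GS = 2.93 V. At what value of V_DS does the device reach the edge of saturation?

The boundary between triode and saturation is V_DS = V_GS − V_th = V_ov.
V_ov = 2.93 − 1.1 = 1.83 V.

V_DS,sat = 1.83 V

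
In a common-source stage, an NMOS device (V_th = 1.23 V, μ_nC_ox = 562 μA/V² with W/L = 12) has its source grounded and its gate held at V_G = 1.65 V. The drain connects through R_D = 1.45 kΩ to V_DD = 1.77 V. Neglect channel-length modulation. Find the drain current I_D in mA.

I_D = 0.595 mA

V_GS = V_G = 1.65 V, so V_ov = 1.65 − 1.23 = 0.42 V.
k_n = μ_nC_ox · (W/L) = 6.744 mA/V².
Assume saturation: I_D = ½ k_n V_ov² = 0.5 × 6.744 × 0.42² = 0.595 mA, giving V_DS = V_DD − I_D R_D = 1.77 − 0.595 × 1.45 = 0.908 V.
V_DS = 0.908 V ≥ V_ov = 0.42 V, confirming saturation.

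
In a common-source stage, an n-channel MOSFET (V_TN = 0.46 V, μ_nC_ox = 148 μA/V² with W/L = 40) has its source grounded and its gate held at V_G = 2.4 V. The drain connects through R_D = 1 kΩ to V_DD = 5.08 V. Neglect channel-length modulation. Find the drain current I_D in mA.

V_GS = V_G = 2.4 V, so V_ov = 2.4 − 0.46 = 1.94 V.
k_n = μ_nC_ox · (W/L) = 5.92 mA/V².
Assume saturation: I_D = ½ k_n V_ov² = 0.5 × 5.92 × 1.94² = 11.1 mA, giving V_DS = V_DD − I_D R_D = 5.08 − 11.1 × 1 = -6.06 V.
But -6.06 V < V_ov = 1.94 V, so the device is actually in triode.
In triode I_D = k_n[V_ov V_DS − ½ V_DS²] and I_D = (V_DD − V_DS)/R_D. Equating: 2.96 V_DS² − 12.48 V_DS + 5.08 = 0, giving V_DS = 0.456 V (the root below V_ov).
I_D = (5.08 − 0.456) / 1 = 4.62 mA.

I_D = 4.62 mA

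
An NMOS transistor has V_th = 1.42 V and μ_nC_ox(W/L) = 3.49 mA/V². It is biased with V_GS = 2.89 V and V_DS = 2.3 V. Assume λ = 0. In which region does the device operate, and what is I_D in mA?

V_ov = V_GS − V_th = 2.89 − 1.42 = 1.47 V.
Since V_DS = 2.3 V ≥ V_ov = 1.47 V, the device is in saturation.
I_D = ½ k_n V_ov² = 0.5 × 3.49 × 1.47² = 3.77 mA.

Saturation; I_D = 3.77 mA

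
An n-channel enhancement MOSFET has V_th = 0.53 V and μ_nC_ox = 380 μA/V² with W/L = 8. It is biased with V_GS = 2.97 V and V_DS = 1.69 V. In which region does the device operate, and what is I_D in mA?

Triode; I_D = 8.19 mA

k_n = μ_nC_ox · (W/L) = 3.04 mA/V².
V_ov = V_GS − V_th = 2.97 − 0.53 = 2.44 V.
Since V_DS = 1.69 V < V_ov = 2.44 V, the device is in the triode region.
I_D = k_n [V_ov · V_DS − ½ V_DS²] = 3.04 × [2.44 × 1.69 − 0.5 × 1.69²] = 8.19 mA.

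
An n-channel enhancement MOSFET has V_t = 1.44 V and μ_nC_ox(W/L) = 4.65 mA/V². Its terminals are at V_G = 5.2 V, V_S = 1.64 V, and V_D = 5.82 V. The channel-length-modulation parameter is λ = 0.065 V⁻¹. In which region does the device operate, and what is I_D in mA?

V_GS = V_G − V_S = 5.2 − 1.64 = 3.56 V; V_DS = V_D − V_S = 5.82 − 1.64 = 4.18 V.
V_ov = V_GS − V_t = 3.56 − 1.44 = 2.12 V.
Since V_DS = 4.18 V ≥ V_ov = 2.12 V, the device is in saturation.
I_D = ½ k_n V_ov² (1 + λ V_DS) = 0.5 × 4.65 × 2.12² × (1 + 0.065 × 4.18) = 13.3 mA.

Saturation; I_D = 13.3 mA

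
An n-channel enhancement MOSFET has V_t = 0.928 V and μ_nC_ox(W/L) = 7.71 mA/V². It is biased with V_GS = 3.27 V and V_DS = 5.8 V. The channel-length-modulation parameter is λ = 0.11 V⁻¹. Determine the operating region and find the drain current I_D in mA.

V_ov = V_GS − V_t = 3.27 − 0.928 = 2.34 V.
Since V_DS = 5.8 V ≥ V_ov = 2.34 V, the device is in saturation.
I_D = ½ k_n V_ov² (1 + λ V_DS) = 0.5 × 7.71 × 2.34² × (1 + 0.11 × 5.8) = 34.6 mA.

Saturation; I_D = 34.6 mA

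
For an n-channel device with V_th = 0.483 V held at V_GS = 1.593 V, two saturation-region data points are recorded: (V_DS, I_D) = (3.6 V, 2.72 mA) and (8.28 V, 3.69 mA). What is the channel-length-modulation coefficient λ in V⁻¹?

λ = 0.105 V⁻¹

With V_GS fixed, I_D ∝ (1 + λ V_DS) in saturation, so I_D2/I_D1 = (1 + λ V_DS2)/(1 + λ V_DS1).
3.69/2.72 = 1.357 = (1 + 8.28 λ)/(1 + 3.6 λ).
Solving: λ (I_D1 V_DS2 − I_D2 V_DS1) = I_D2 − I_D1, so λ = (3.69 − 2.72) / (2.72 × 8.28 − 3.69 × 3.6) = 0.97 / 9.24 = 0.105 V⁻¹.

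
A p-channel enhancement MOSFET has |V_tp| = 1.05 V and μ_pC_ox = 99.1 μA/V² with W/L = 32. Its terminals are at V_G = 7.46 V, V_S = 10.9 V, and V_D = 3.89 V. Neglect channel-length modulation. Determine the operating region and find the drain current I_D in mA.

Saturation; I_D = 9.06 mA

V_SG = V_S − V_G = 10.9 − 7.46 = 3.44 V; V_SD = V_S − V_D = 10.9 − 3.89 = 7.01 V.
k_p = μ_pC_ox · (W/L) = 3.171 mA/V².
V_ov = V_SG − |V_tp| = 3.44 − 1.05 = 2.39 V.
Since V_SD = 7.01 V ≥ V_ov = 2.39 V, the device is in saturation.
I_D = ½ k_p V_ov² = 0.5 × 3.171 × 2.39² = 9.06 mA.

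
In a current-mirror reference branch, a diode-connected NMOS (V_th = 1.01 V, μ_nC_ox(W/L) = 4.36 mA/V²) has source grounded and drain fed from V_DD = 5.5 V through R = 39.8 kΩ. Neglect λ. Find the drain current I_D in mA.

I_D = 0.107 mA

With gate tied to drain, V_GS = V_DS ≥ V_GS − V_th, so the device is in saturation.
KCL at the drain: ½ k_n (V_GS − V_th)² = (V_DD − V_GS)/R.
Let x = V_GS − 1.01. Then 86.8 x² + x − 4.49 = 0, giving x = 0.222 V (positive root), so V_GS = 1.23 V.
I_D = (V_DD − V_GS)/R = (5.5 − 1.23) / 39.8 = 0.107 mA.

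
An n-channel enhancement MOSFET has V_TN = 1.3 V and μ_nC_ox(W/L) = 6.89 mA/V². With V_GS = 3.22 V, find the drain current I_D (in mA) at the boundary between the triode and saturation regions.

I_D = 12.7 mA

At the boundary V_DS = V_ov = V_GS − V_TN = 3.22 − 1.3 = 1.92 V.
I_D = ½ k_n V_ov² = 0.5 × 6.89 × 1.92² = 12.7 mA.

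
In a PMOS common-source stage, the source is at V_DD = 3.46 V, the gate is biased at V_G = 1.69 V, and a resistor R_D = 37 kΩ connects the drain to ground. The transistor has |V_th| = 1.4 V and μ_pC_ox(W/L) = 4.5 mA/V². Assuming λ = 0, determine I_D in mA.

I_D = 0.0919 mA

V_SG = V_DD − V_G = 3.46 − 1.69 = 1.77 V, so V_ov = 1.77 − 1.4 = 0.37 V.
Assume saturation: I_D = ½ k_p V_ov² = 0.5 × 4.5 × 0.37² = 0.308 mA, giving V_SD = V_DD − I_D R_D = 3.46 − 0.308 × 37 = -7.94 V.
But -7.94 V < V_ov = 0.37 V, so the device is actually in triode.
In triode I_D = k_p[V_ov V_SD − ½ V_SD²] and I_D = (V_DD − V_SD)/R_D. Equating: 83.2 V_SD² − 62.61 V_SD + 3.46 = 0, giving V_SD = 0.0601 V (the root below V_ov).
I_D = (3.46 − 0.0601) / 37 = 0.0919 mA.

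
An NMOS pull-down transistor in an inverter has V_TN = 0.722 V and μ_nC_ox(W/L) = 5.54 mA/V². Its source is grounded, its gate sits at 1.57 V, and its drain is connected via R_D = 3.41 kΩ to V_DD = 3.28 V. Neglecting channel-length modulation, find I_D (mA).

I_D = 0.898 mA

V_GS = V_G = 1.57 V, so V_ov = 1.57 − 0.722 = 0.848 V.
Assume saturation: I_D = ½ k_n V_ov² = 0.5 × 5.54 × 0.848² = 1.99 mA, giving V_DS = V_DD − I_D R_D = 3.28 − 1.99 × 3.41 = -3.51 V.
But -3.51 V < V_ov = 0.848 V, so the device is actually in triode.
In triode I_D = k_n[V_ov V_DS − ½ V_DS²] and I_D = (V_DD − V_DS)/R_D. Equating: 9.45 V_DS² − 17.02 V_DS + 3.28 = 0, giving V_DS = 0.219 V (the root below V_ov).
I_D = (3.28 − 0.219) / 3.41 = 0.898 mA.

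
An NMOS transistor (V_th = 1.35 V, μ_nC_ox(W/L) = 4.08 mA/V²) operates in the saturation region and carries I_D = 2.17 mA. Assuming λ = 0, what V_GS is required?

V_GS = 2.38 V

In saturation I_D = ½ k_n (V_GS − V_th)², so V_GS − V_th = √(2 I_D / k_n) = √(2 × 2.17 / 4.08) = 1.03 V.
V_GS = 1.35 + 1.03 = 2.38 V.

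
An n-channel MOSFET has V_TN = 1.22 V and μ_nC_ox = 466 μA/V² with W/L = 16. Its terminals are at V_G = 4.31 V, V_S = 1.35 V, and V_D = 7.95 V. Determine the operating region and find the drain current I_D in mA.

V_GS = V_G − V_S = 4.31 − 1.35 = 2.96 V; V_DS = V_D − V_S = 7.95 − 1.35 = 6.6 V.
k_n = μ_nC_ox · (W/L) = 7.456 mA/V².
V_ov = V_GS − V_TN = 2.96 − 1.22 = 1.74 V.
Since V_DS = 6.6 V ≥ V_ov = 1.74 V, the device is in saturation.
I_D = ½ k_n V_ov² = 0.5 × 7.456 × 1.74² = 11.3 mA.

Saturation; I_D = 11.3 mA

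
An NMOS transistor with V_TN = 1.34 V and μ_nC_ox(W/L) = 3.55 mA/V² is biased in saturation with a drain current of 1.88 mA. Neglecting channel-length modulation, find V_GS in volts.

In saturation I_D = ½ k_n (V_GS − V_TN)², so V_GS − V_TN = √(2 I_D / k_n) = √(2 × 1.88 / 3.55) = 1.03 V.
V_GS = 1.34 + 1.03 = 2.37 V.

V_GS = 2.37 V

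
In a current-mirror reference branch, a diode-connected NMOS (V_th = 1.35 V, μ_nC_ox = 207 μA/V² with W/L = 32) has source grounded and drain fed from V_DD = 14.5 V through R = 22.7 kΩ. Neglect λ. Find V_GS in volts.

With gate tied to drain, V_GS = V_DS ≥ V_GS − V_th, so the device is in saturation.
k_n = μ_nC_ox · (W/L) = 6.624 mA/V².
KCL at the drain: ½ k_n (V_GS − V_th)² = (V_DD − V_GS)/R.
Let x = V_GS − 1.35. Then 75.2 x² + x − 13.15 = 0, giving x = 0.412 V (positive root), so V_GS = 1.76 V.
I_D = (V_DD − V_GS)/R = (14.5 − 1.76) / 22.7 = 0.561 mA.

V_GS = 1.76 V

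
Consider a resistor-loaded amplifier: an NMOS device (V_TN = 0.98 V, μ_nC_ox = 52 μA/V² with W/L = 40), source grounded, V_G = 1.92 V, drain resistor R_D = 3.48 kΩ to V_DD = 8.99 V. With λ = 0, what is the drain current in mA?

V_GS = V_G = 1.92 V, so V_ov = 1.92 − 0.98 = 0.94 V.
k_n = μ_nC_ox · (W/L) = 2.08 mA/V².
Assume saturation: I_D = ½ k_n V_ov² = 0.5 × 2.08 × 0.94² = 0.919 mA, giving V_DS = V_DD − I_D R_D = 8.99 − 0.919 × 3.48 = 5.79 V.
V_DS = 5.79 V ≥ V_ov = 0.94 V, confirming saturation.

I_D = 0.919 mA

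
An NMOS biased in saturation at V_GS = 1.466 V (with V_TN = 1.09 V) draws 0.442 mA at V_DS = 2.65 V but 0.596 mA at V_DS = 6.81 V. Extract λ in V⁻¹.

λ = 0.108 V⁻¹

With V_GS fixed, I_D ∝ (1 + λ V_DS) in saturation, so I_D2/I_D1 = (1 + λ V_DS2)/(1 + λ V_DS1).
0.596/0.442 = 1.348 = (1 + 6.81 λ)/(1 + 2.65 λ).
Solving: λ (I_D1 V_DS2 − I_D2 V_DS1) = I_D2 − I_D1, so λ = (0.596 − 0.442) / (0.442 × 6.81 − 0.596 × 2.65) = 0.154 / 1.43 = 0.108 V⁻¹.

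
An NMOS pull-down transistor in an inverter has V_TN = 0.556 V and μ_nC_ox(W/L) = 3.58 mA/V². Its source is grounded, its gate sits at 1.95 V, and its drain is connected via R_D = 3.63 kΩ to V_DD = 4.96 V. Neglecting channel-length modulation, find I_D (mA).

V_GS = V_G = 1.95 V, so V_ov = 1.95 − 0.556 = 1.39 V.
Assume saturation: I_D = ½ k_n V_ov² = 0.5 × 3.58 × 1.39² = 3.48 mA, giving V_DS = V_DD − I_D R_D = 4.96 − 3.48 × 3.63 = -7.67 V.
But -7.67 V < V_ov = 1.39 V, so the device is actually in triode.
In triode I_D = k_n[V_ov V_DS − ½ V_DS²] and I_D = (V_DD − V_DS)/R_D. Equating: 6.5 V_DS² − 19.12 V_DS + 4.96 = 0, giving V_DS = 0.288 V (the root below V_ov).
I_D = (4.96 − 0.288) / 3.63 = 1.29 mA.

I_D = 1.29 mA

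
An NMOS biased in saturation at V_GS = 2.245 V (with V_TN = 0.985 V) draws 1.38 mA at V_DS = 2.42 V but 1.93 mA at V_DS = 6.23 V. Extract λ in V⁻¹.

With V_GS fixed, I_D ∝ (1 + λ V_DS) in saturation, so I_D2/I_D1 = (1 + λ V_DS2)/(1 + λ V_DS1).
1.93/1.38 = 1.399 = (1 + 6.23 λ)/(1 + 2.42 λ).
Solving: λ (I_D1 V_DS2 − I_D2 V_DS1) = I_D2 − I_D1, so λ = (1.93 − 1.38) / (1.38 × 6.23 − 1.93 × 2.42) = 0.55 / 3.93 = 0.14 V⁻¹.

λ = 0.140 V⁻¹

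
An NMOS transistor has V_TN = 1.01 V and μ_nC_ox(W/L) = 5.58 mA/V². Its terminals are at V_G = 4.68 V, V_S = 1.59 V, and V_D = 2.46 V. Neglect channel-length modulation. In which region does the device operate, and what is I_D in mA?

Triode; I_D = 7.99 mA

V_GS = V_G − V_S = 4.68 − 1.59 = 3.09 V; V_DS = V_D − V_S = 2.46 − 1.59 = 0.87 V.
V_ov = V_GS − V_TN = 3.09 − 1.01 = 2.08 V.
Since V_DS = 0.87 V < V_ov = 2.08 V, the device is in the triode region.
I_D = k_n [V_ov · V_DS − ½ V_DS²] = 5.58 × [2.08 × 0.87 − 0.5 × 0.87²] = 7.99 mA.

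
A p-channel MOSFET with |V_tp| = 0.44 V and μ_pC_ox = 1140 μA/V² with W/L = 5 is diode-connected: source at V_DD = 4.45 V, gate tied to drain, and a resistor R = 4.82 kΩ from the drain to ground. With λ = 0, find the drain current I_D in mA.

I_D = 0.727 mA

With gate tied to drain, V_SG = V_SD ≥ V_SG − |V_tp|, so the device is in saturation.
k_p = μ_pC_ox · (W/L) = 5.7 mA/V².
KCL at the drain: ½ k_p (V_SG − |V_tp|)² = (V_DD − V_SG)/R.
Let x = V_SG − 0.44. Then 13.7 x² + x − 4.01 = 0, giving x = 0.505 V (positive root), so V_SG = 0.945 V.
I_D = (V_DD − V_SG)/R = (4.45 − 0.945) / 4.82 = 0.727 mA.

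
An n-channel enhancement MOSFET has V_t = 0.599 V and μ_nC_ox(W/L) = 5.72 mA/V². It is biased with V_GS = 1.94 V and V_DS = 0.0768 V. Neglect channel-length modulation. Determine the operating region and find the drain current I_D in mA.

Triode; I_D = 0.572 mA

V_ov = V_GS − V_t = 1.94 − 0.599 = 1.34 V.
Since V_DS = 0.0768 V < V_ov = 1.34 V, the device is in the triode region.
I_D = k_n [V_ov · V_DS − ½ V_DS²] = 5.72 × [1.34 × 0.0768 − 0.5 × 0.0768²] = 0.572 mA.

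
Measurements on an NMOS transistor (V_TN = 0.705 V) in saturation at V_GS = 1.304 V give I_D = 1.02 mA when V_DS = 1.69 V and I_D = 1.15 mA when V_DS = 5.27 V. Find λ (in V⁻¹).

With V_GS fixed, I_D ∝ (1 + λ V_DS) in saturation, so I_D2/I_D1 = (1 + λ V_DS2)/(1 + λ V_DS1).
1.15/1.02 = 1.127 = (1 + 5.27 λ)/(1 + 1.69 λ).
Solving: λ (I_D1 V_DS2 − I_D2 V_DS1) = I_D2 − I_D1, so λ = (1.15 − 1.02) / (1.02 × 5.27 − 1.15 × 1.69) = 0.13 / 3.43 = 0.0379 V⁻¹.

λ = 0.0379 V⁻¹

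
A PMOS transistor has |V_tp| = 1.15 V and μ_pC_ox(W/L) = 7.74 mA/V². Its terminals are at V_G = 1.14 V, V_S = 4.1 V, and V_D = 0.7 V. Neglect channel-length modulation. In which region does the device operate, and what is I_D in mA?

Saturation; I_D = 12.7 mA

V_SG = V_S − V_G = 4.1 − 1.14 = 2.96 V; V_SD = V_S − V_D = 4.1 − 0.7 = 3.4 V.
V_ov = V_SG − |V_tp| = 2.96 − 1.15 = 1.81 V.
Since V_SD = 3.4 V ≥ V_ov = 1.81 V, the device is in saturation.
I_D = ½ k_p V_ov² = 0.5 × 7.74 × 1.81² = 12.7 mA.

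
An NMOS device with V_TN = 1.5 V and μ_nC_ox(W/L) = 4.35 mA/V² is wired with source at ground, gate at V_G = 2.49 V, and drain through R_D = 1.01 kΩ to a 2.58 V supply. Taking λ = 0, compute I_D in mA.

I_D = 1.90 mA

V_GS = V_G = 2.49 V, so V_ov = 2.49 − 1.5 = 0.99 V.
Assume saturation: I_D = ½ k_n V_ov² = 0.5 × 4.35 × 0.99² = 2.13 mA, giving V_DS = V_DD − I_D R_D = 2.58 − 2.13 × 1.01 = 0.427 V.
But 0.427 V < V_ov = 0.99 V, so the device is actually in triode.
In triode I_D = k_n[V_ov V_DS − ½ V_DS²] and I_D = (V_DD − V_DS)/R_D. Equating: 2.2 V_DS² − 5.35 V_DS + 2.58 = 0, giving V_DS = 0.663 V (the root below V_ov).
I_D = (2.58 − 0.663) / 1.01 = 1.9 mA.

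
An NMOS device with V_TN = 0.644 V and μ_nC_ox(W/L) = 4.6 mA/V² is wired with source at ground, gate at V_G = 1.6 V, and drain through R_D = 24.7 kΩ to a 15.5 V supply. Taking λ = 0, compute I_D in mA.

V_GS = V_G = 1.6 V, so V_ov = 1.6 − 0.644 = 0.956 V.
Assume saturation: I_D = ½ k_n V_ov² = 0.5 × 4.6 × 0.956² = 2.1 mA, giving V_DS = V_DD − I_D R_D = 15.5 − 2.1 × 24.7 = -36.4 V.
But -36.4 V < V_ov = 0.956 V, so the device is actually in triode.
In triode I_D = k_n[V_ov V_DS − ½ V_DS²] and I_D = (V_DD − V_DS)/R_D. Equating: 56.8 V_DS² − 109.6 V_DS + 15.5 = 0, giving V_DS = 0.154 V (the root below V_ov).
I_D = (15.5 − 0.154) / 24.7 = 0.621 mA.

I_D = 0.621 mA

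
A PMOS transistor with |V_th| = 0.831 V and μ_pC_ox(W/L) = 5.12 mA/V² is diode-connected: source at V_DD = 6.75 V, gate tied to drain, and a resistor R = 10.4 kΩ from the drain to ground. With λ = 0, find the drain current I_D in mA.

With gate tied to drain, V_SG = V_SD ≥ V_SG − |V_th|, so the device is in saturation.
KCL at the drain: ½ k_p (V_SG − |V_th|)² = (V_DD − V_SG)/R.
Let x = V_SG − 0.831. Then 26.6 x² + x − 5.919 = 0, giving x = 0.453 V (positive root), so V_SG = 1.28 V.
I_D = (V_DD − V_SG)/R = (6.75 − 1.28) / 10.4 = 0.526 mA.

I_D = 0.526 mA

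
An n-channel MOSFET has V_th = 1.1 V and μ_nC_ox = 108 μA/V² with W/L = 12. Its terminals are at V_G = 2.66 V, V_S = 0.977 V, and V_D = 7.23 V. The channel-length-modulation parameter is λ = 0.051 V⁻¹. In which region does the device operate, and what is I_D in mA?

Saturation; I_D = 0.290 mA

V_GS = V_G − V_S = 2.66 − 0.977 = 1.68 V; V_DS = V_D − V_S = 7.23 − 0.977 = 6.25 V.
k_n = μ_nC_ox · (W/L) = 1.296 mA/V².
V_ov = V_GS − V_th = 1.68 − 1.1 = 0.583 V.
Since V_DS = 6.25 V ≥ V_ov = 0.583 V, the device is in saturation.
I_D = ½ k_n V_ov² (1 + λ V_DS) = 0.5 × 1.296 × 0.583² × (1 + 0.051 × 6.25) = 0.29 mA.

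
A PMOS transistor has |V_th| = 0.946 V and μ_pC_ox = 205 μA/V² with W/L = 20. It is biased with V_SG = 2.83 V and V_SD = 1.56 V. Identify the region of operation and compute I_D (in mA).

k_p = μ_pC_ox · (W/L) = 4.1 mA/V².
V_ov = V_SG − |V_th| = 2.83 − 0.946 = 1.88 V.
Since V_SD = 1.56 V < V_ov = 1.88 V, the device is in the triode region.
I_D = k_p [V_ov · V_SD − ½ V_SD²] = 4.1 × [1.88 × 1.56 − 0.5 × 1.56²] = 7.06 mA.

Triode; I_D = 7.06 mA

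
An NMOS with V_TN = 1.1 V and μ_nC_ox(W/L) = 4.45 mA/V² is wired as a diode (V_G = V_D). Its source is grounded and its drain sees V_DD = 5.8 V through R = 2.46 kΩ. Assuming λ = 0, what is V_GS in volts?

V_GS = 1.94 V

With gate tied to drain, V_GS = V_DS ≥ V_GS − V_TN, so the device is in saturation.
KCL at the drain: ½ k_n (V_GS − V_TN)² = (V_DD − V_GS)/R.
Let x = V_GS − 1.1. Then 5.47 x² + x − 4.7 = 0, giving x = 0.84 V (positive root), so V_GS = 1.94 V.
I_D = (V_DD − V_GS)/R = (5.8 − 1.94) / 2.46 = 1.57 mA.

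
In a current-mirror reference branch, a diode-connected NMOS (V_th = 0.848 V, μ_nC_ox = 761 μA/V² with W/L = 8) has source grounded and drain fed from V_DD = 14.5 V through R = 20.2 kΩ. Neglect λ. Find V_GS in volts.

V_GS = 1.31 V

With gate tied to drain, V_GS = V_DS ≥ V_GS − V_th, so the device is in saturation.
k_n = μ_nC_ox · (W/L) = 6.088 mA/V².
KCL at the drain: ½ k_n (V_GS − V_th)² = (V_DD − V_GS)/R.
Let x = V_GS − 0.848. Then 61.5 x² + x − 13.65 = 0, giving x = 0.463 V (positive root), so V_GS = 1.31 V.
I_D = (V_DD − V_GS)/R = (14.5 − 1.31) / 20.2 = 0.653 mA.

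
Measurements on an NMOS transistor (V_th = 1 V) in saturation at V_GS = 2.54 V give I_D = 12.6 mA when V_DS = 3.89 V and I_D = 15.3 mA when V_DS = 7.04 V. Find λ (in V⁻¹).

With V_GS fixed, I_D ∝ (1 + λ V_DS) in saturation, so I_D2/I_D1 = (1 + λ V_DS2)/(1 + λ V_DS1).
15.3/12.6 = 1.214 = (1 + 7.04 λ)/(1 + 3.89 λ).
Solving: λ (I_D1 V_DS2 − I_D2 V_DS1) = I_D2 − I_D1, so λ = (15.3 − 12.6) / (12.6 × 7.04 − 15.3 × 3.89) = 2.7 / 29.2 = 0.0925 V⁻¹.

λ = 0.0925 V⁻¹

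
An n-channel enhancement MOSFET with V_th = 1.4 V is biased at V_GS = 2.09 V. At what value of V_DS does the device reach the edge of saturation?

V_DS,sat = 0.690 V

The boundary between triode and saturation is V_DS = V_GS − V_th = V_ov.
V_ov = 2.09 − 1.4 = 0.69 V.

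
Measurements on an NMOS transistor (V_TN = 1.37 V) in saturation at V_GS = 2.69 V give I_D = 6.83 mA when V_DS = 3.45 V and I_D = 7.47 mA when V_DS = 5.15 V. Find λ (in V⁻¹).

With V_GS fixed, I_D ∝ (1 + λ V_DS) in saturation, so I_D2/I_D1 = (1 + λ V_DS2)/(1 + λ V_DS1).
7.47/6.83 = 1.094 = (1 + 5.15 λ)/(1 + 3.45 λ).
Solving: λ (I_D1 V_DS2 − I_D2 V_DS1) = I_D2 − I_D1, so λ = (7.47 − 6.83) / (6.83 × 5.15 − 7.47 × 3.45) = 0.64 / 9.4 = 0.0681 V⁻¹.

λ = 0.0681 V⁻¹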